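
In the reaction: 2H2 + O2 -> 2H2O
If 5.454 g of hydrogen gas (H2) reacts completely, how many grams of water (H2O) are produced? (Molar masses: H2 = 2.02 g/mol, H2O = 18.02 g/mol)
Moles of H2 = 5.454 g ÷ 2.02 g/mol = 2.7 mol
Mole ratio: 2 mol H2O / 2 mol H2
Moles of H2O = 2.7 × (2/2) = 2.7 mol
Mass of H2O = 2.7 mol × 18.02 g/mol = 48.65 g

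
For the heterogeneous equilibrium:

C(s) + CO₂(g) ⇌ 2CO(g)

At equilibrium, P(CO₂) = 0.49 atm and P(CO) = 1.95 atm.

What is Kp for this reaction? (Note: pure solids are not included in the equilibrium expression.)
K_p = 7.760

Solid C is excluded.
Kp = P(CO)²/P(CO₂) = (1.95)²/0.49 = 3.802/0.49 = 7.760.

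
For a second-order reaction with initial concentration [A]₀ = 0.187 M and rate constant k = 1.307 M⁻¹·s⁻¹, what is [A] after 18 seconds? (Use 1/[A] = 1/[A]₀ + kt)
0.0346 M

1/[A] = 1/[A]₀ + k·t = 1/0.187 + (1.307)·(18) = 5.3476 + 23.5260 = 28.8736
[A] = 1/28.8736 = 0.0346 M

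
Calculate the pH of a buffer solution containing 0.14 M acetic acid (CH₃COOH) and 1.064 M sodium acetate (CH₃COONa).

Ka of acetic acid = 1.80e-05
pH = 5.63

pKa = -log(1.80e-05) = 4.74. pH = pKa + log([A⁻]/[HA]) = 4.74 + log(1.064/0.14)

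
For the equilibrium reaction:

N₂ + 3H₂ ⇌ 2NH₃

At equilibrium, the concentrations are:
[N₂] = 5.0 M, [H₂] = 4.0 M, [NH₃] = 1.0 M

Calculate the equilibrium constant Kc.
K_c = 3.13e-03

Kc = ([NH₃]^2) / ([N₂] × [H₂]^3)
   = ((1.0)^2) / ((5.0)·(4.0)^3)
   = 1 / 320 = 3.13e-03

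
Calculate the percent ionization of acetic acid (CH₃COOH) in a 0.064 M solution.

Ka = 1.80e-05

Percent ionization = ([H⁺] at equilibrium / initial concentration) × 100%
Percent ionization = 1.66%

Let x = [H⁺]. Ka = x²/(C - x) ⇒ x² + (1.80e-05)x - (1.80e-05)(0.064) = 0. x = 1.0644e-03. Percent = (1.0644e-03/0.064) × 100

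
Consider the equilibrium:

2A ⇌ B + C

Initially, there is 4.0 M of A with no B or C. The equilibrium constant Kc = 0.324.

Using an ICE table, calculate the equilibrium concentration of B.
[B] = 1.065 M

ICE: [A] = 4.0 − 2x, [B] = [C] = x.
Kc = x²/(4.0 − 2x)² = 0.324 ⇒ √Kc = x/(4.0 − 2x).
x = √0.324·4.0/(1 + 2√0.324) = 0.56921·4.0/2.1384 = 1.0647.
[B] = x = 1.065 M.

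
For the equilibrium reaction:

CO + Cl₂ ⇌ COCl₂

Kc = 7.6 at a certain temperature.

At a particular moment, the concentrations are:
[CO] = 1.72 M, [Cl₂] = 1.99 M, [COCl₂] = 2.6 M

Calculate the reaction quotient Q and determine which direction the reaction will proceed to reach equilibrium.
Q = 0.760, Q < K, reaction proceeds forward (toward products)

Q = ([COCl₂]) / ([CO] × [Cl₂])
  = ((2.6)) / ((1.72)·(1.99)) = 2.6/3.4228 = 0.7596
Since Q = 0.7596 < Kc = 7.6, the reaction proceeds forward (toward products) to reach equilibrium.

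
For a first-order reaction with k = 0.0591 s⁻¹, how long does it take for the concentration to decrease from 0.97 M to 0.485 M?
11.73 s

From ln[A] = ln[A]₀ - k·t: t = ln([A]₀/[A])/k = ln(0.97/0.485)/0.0591 = ln(2.0000)/0.0591 = 0.6931/0.0591 = 11.73 s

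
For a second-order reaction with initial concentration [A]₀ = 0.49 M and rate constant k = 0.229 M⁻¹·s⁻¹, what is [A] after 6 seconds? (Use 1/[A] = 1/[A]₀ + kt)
0.2928 M

1/[A] = 1/[A]₀ + k·t = 1/0.49 + (0.229)·(6) = 2.0408 + 1.3740 = 3.4148
[A] = 1/3.4148 = 0.2928 M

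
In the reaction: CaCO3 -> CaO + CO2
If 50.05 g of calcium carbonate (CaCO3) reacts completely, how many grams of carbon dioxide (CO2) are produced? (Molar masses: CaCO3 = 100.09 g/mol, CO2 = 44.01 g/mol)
Moles of CaCO3 = 50.05 g ÷ 100.09 g/mol = 0.50005 mol
Mole ratio: 1 mol CO2 / 1 mol CaCO3
Moles of CO2 = 0.50005 × (1/1) = 0.50005 mol
Mass of CO2 = 0.50005 mol × 44.01 g/mol = 22.01 g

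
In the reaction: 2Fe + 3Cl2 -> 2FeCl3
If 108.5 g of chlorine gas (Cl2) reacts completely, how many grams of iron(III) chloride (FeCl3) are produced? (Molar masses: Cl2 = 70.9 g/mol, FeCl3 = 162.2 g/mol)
Moles of Cl2 = 108.5 g ÷ 70.9 g/mol = 1.53032 mol
Mole ratio: 2 mol FeCl3 / 3 mol Cl2
Moles of FeCl3 = 1.53032 × (2/3) = 1.02022 mol
Mass of FeCl3 = 1.02022 mol × 162.2 g/mol = 165.5 g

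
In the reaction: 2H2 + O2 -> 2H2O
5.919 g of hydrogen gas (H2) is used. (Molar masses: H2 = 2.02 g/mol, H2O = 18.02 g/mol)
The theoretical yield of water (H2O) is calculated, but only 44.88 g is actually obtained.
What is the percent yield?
Moles of H2 = 5.919 g ÷ 2.02 g/mol = 2.9302 mol
Mole ratio: 2 mol H2O / 2 mol H2
Moles of H2O = 2.9302 × (2/2) = 2.9302 mol
Theoretical yield = 2.9302 mol × 18.02 g/mol = 52.802 g
Actual yield = 44.88 g
Percent yield = (44.88 / 52.802) × 100% = 85.0%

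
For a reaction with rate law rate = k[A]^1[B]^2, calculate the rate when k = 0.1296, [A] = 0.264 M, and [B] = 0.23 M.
0.00181 M/s

rate = k·[A]^1·[B]^2 = 0.1296·(0.264)^1·(0.23)^2 = 0.1296·0.264·0.0529 = 0.00181 M/s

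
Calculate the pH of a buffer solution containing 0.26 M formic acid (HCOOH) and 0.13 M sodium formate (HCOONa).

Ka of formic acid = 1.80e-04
pH = 3.44

pKa = -log(1.80e-04) = 3.74. pH = pKa + log([A⁻]/[HA]) = 3.74 + log(0.13/0.26)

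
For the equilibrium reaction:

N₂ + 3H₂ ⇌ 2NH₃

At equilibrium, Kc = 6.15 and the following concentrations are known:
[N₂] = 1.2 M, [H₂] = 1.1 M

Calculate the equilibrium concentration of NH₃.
[NH₃] = 3.1341 M

Kc = ([NH₃]^2) / ([N₂] × [H₂]^3) = 6.15
[NH₃]^2 = Kc · (reactant terms)/(other product terms) = 6.15 · 1.5972 / 1 = 9.8228
[NH₃] = (9.8228)^(1/2) = 3.1341 M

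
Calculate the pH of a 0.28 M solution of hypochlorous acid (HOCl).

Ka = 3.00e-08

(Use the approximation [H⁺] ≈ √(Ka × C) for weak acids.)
pH = 4.04

[H⁺] = √(Ka × C) = √(3.00e-08 × 0.28) = 9.1652e-05. pH = -log(9.1652e-05)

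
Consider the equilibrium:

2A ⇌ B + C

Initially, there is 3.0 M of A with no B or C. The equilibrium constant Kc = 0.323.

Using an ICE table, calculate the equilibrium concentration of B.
[B] = 0.798 M

ICE: [A] = 3.0 − 2x, [B] = [C] = x.
Kc = x²/(3.0 − 2x)² = 0.323 ⇒ √Kc = x/(3.0 − 2x).
x = √0.323·3.0/(1 + 2√0.323) = 0.56833·3.0/2.1367 = 0.79797.
[B] = x = 0.798 M.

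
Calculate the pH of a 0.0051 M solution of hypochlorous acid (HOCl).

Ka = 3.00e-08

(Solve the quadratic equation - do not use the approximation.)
pH = 4.91

x² + Ka×x - Ka×C = 0. Using quadratic formula: [H⁺] = 1.2354e-05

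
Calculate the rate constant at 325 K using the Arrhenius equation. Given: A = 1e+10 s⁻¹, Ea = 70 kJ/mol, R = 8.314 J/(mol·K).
5.61e-02 s⁻¹

k = A·exp(-Ea/(R·T)) = 1e+10·exp(-70000/(8.314·325)) = 1e+10·exp(-25.9063) = 1e+10·5.6112e-12 = 5.61e-02 s⁻¹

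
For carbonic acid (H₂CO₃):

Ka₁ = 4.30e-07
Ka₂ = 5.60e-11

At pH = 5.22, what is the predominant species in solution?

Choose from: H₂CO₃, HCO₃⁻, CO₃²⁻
H₂CO₃

pKa1 = 6.37, pKa2 = 10.25. Each pKa is the crossover between adjacent species; pH = 5.22 lies in the region where H₂CO₃ predominates.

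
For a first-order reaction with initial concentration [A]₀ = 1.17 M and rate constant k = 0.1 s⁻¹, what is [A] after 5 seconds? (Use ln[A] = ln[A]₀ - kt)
0.7096 M

ln[A] = ln[A]₀ - k·t = ln(1.17) - (0.1)·(5) = 0.1570 - 0.5000 = -0.3430
[A] = e^(-0.3430) = 0.7096 M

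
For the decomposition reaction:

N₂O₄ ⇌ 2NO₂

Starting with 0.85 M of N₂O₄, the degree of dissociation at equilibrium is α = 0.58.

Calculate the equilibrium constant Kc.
K_c = 2.7232

x = α·[A]₀ = 0.58 × 0.85 = 0.493 M dissociated.
At eq: [N₂O₄] = 0.85 − 0.493 = 0.357 M; [NO₂] = 2x = 0.986 M.
Kc = [NO₂]²/[N₂O₄] = (0.986)²/0.357 = 2.723.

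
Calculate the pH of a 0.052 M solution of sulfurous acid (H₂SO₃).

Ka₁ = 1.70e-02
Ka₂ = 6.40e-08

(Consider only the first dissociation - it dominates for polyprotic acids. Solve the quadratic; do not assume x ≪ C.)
pH = 1.65

x² + Ka₁·x − Ka₁·C = 0 with Ka₁ = 1.70e-02, C = 0.052.
x = (−Ka₁ + √(Ka₁² + 4·Ka₁·C))/2 = 2.2423e-02 M, so pH = 1.65.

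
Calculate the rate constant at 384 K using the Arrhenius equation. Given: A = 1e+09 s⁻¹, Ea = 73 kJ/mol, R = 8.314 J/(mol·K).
1.17e-01 s⁻¹

k = A·exp(-Ea/(R·T)) = 1e+09·exp(-73000/(8.314·384)) = 1e+09·exp(-22.8655) = 1e+09·1.1739e-10 = 1.17e-01 s⁻¹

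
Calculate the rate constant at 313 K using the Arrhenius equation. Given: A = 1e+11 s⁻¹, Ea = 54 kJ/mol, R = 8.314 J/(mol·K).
9.73e+01 s⁻¹

k = A·exp(-Ea/(R·T)) = 1e+11·exp(-54000/(8.314·313)) = 1e+11·exp(-20.7510) = 1e+11·9.7263e-10 = 9.73e+01 s⁻¹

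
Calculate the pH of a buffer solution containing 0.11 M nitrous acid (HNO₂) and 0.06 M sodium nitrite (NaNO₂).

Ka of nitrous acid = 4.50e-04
pH = 3.08

pKa = -log(4.50e-04) = 3.35. pH = pKa + log([A⁻]/[HA]) = 3.35 + log(0.06/0.11)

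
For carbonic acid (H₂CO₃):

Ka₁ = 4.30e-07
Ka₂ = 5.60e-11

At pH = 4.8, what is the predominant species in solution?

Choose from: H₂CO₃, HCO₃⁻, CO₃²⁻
H₂CO₃

pKa1 = 6.37, pKa2 = 10.25. Each pKa is the crossover between adjacent species; pH = 4.8 lies in the region where H₂CO₃ predominates.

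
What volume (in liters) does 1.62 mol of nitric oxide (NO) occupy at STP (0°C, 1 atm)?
At STP, 1 mol of gas occupies 22.4 L
Volume = 1.62 mol × 22.4 L/mol = 36.29 L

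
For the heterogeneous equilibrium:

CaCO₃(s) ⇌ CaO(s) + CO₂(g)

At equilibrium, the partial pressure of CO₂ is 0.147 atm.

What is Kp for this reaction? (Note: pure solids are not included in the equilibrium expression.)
K_p = 0.147

Solids (CaCO₃, CaO) have activity 1 and are excluded.
Kp = P(CO₂) = 0.147.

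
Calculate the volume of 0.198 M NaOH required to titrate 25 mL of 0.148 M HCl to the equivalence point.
V_{base} = 18.7 mL

At equivalence: moles acid = moles base.
moles HCl = 0.148 M × 0.025 L = 0.0037 mol
V_NaOH = 0.0037 mol ÷ 0.198 M = 0.01869 L = 18.7 mL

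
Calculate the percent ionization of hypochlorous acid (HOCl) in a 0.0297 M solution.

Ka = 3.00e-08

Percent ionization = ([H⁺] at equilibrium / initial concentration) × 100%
Percent ionization = 0.1%

Let x = [H⁺]. Ka = x²/(C - x) ⇒ x² + (3.00e-08)x - (3.00e-08)(0.0297) = 0. x = 2.9835e-05. Percent = (2.9835e-05/0.0297) × 100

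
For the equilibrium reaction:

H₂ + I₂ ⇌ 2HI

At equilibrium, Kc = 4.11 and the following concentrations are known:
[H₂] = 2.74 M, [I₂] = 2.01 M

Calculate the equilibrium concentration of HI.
[HI] = 4.7577 M

Kc = ([HI]^2) / ([H₂] × [I₂]) = 4.11
[HI]^2 = Kc · (reactant terms)/(other product terms) = 4.11 · 5.5074 / 1 = 22.635
[HI] = (22.635)^(1/2) = 4.7577 M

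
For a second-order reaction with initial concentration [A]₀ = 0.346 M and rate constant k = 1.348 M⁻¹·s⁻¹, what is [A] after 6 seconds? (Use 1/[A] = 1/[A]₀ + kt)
0.0911 M

1/[A] = 1/[A]₀ + k·t = 1/0.346 + (1.348)·(6) = 2.8902 + 8.0880 = 10.9782
[A] = 1/10.9782 = 0.0911 M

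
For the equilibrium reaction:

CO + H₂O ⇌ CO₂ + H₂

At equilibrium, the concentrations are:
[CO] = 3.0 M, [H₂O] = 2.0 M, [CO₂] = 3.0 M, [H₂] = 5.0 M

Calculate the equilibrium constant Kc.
K_c = 2.5000

Kc = ([CO₂] × [H₂]) / ([CO] × [H₂O])
   = ((3.0)·(5.0)) / ((3.0)·(2.0))
   = 15 / 6 = 2.5000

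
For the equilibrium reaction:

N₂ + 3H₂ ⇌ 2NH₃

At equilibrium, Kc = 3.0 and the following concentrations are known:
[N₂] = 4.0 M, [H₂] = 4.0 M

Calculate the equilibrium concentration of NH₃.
[NH₃] = 27.7128 M

Kc = ([NH₃]^2) / ([N₂] × [H₂]^3) = 3.0
[NH₃]^2 = Kc · (reactant terms)/(other product terms) = 3.0 · 256 / 1 = 768
[NH₃] = (768)^(1/2) = 27.7128 M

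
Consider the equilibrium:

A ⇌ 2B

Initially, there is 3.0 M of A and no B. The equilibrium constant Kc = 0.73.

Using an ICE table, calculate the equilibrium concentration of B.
[B] = 1.309 M

ICE: [A] = 3.0 − x, [B] = 2x.
Kc = (2x)²/(3.0 − x) = 0.73 ⇒ 4x² + 0.73x − 2.19 = 0.
x = (−0.73 + √(0.73² + 4·4·2.19))/(2·4) = (−0.73 + √35.573)/8 = 0.65429.
[B] = 2x = 1.309 M.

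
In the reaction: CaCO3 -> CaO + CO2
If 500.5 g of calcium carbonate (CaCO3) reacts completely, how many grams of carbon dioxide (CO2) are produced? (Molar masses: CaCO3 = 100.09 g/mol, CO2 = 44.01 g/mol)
Moles of CaCO3 = 500.5 g ÷ 100.09 g/mol = 5.0005 mol
Mole ratio: 1 mol CO2 / 1 mol CaCO3
Moles of CO2 = 5.0005 × (1/1) = 5.0005 mol
Mass of CO2 = 5.0005 mol × 44.01 g/mol = 220.1 g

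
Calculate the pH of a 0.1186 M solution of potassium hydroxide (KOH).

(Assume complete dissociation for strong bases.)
pH = 13.07

[OH⁻] = 0.1186 M for strong base. pOH = -log[OH⁻] = 0.93, pH = 14 - pOH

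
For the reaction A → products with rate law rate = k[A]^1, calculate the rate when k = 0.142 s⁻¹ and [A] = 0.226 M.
0.03209 M/s

rate = k·[A]^1 = 0.142·(0.226)^1 = 0.142·0.226 = 0.03209 M/s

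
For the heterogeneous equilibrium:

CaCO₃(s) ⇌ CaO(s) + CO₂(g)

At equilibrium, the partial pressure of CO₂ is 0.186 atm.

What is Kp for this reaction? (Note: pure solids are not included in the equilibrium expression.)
K_p = 0.186

Solids (CaCO₃, CaO) have activity 1 and are excluded.
Kp = P(CO₂) = 0.186.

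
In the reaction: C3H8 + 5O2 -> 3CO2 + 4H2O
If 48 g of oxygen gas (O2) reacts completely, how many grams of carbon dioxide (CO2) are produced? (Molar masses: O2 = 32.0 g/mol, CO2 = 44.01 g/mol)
Moles of O2 = 48 g ÷ 32.0 g/mol = 1.5 mol
Mole ratio: 3 mol CO2 / 5 mol O2
Moles of CO2 = 1.5 × (3/5) = 0.9 mol
Mass of CO2 = 0.9 mol × 44.01 g/mol = 39.61 g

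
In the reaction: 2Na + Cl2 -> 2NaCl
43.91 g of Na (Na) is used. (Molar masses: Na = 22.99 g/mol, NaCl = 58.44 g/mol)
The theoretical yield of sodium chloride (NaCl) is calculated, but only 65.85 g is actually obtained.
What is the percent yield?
Moles of Na = 43.91 g ÷ 22.99 g/mol = 1.90996 mol
Mole ratio: 2 mol NaCl / 2 mol Na
Moles of NaCl = 1.90996 × (2/2) = 1.90996 mol
Theoretical yield = 1.90996 mol × 58.44 g/mol = 111.62 g
Actual yield = 65.85 g
Percent yield = (65.85 / 111.62) × 100% = 59.0%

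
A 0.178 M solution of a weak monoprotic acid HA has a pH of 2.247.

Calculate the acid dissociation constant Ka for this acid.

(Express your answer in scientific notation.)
K_a = 1.86e-04

[H⁺] = 10^(−pH) = 10^(−2.247) = 5.662e-03 M. For HA ⇌ H⁺ + A⁻, Ka = x²/(C − x) = (5.662e-03)²/(0.178 − 5.662e-03) = 1.86e-04.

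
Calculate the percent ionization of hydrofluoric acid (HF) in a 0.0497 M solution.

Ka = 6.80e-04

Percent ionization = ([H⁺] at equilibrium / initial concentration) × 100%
Percent ionization = 11%

Let x = [H⁺]. Ka = x²/(C - x) ⇒ x² + (6.80e-04)x - (6.80e-04)(0.0497) = 0. x = 5.4834e-03. Percent = (5.4834e-03/0.0497) × 100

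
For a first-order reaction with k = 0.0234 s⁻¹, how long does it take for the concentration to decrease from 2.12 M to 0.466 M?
64.74 s

From ln[A] = ln[A]₀ - k·t: t = ln([A]₀/[A])/k = ln(2.12/0.466)/0.0234 = ln(4.5494)/0.0234 = 1.5150/0.0234 = 64.74 s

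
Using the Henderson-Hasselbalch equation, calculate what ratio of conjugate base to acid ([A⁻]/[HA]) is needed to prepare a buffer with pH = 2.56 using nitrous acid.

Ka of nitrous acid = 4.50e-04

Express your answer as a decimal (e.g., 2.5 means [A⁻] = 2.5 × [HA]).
[A⁻]/[HA] = 0.163

pKa = −log(4.50e-04) = 3.3468. pH = pKa + log([A⁻]/[HA]). 2.56 = 3.3468 + log(ratio). log(ratio) = 2.56 − 3.3468 = -0.7868. ratio = 10^(-0.7868) = 0.163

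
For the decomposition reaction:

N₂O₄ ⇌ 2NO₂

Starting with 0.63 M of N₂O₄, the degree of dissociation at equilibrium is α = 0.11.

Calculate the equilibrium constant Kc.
K_c = 0.0343

x = α·[A]₀ = 0.11 × 0.63 = 0.0693 M dissociated.
At eq: [N₂O₄] = 0.63 − 0.0693 = 0.5607 M; [NO₂] = 2x = 0.1386 M.
Kc = [NO₂]²/[N₂O₄] = (0.1386)²/0.5607 = 0.03426.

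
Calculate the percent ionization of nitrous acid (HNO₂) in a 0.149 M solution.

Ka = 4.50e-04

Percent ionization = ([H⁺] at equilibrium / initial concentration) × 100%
Percent ionization = 5.35%

Let x = [H⁺]. Ka = x²/(C - x) ⇒ x² + (4.50e-04)x - (4.50e-04)(0.149) = 0. x = 7.9665e-03. Percent = (7.9665e-03/0.149) × 100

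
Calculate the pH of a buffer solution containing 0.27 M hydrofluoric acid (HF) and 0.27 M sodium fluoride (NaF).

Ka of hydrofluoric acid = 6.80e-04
pH = 3.17

pKa = -log(6.80e-04) = 3.17. pH = pKa + log([A⁻]/[HA]) = 3.17 + log(0.27/0.27)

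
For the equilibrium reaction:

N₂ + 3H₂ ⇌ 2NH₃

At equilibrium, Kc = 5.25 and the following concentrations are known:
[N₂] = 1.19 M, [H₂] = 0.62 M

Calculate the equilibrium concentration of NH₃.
[NH₃] = 1.2202 M

Kc = ([NH₃]^2) / ([N₂] × [H₂]^3) = 5.25
[NH₃]^2 = Kc · (reactant terms)/(other product terms) = 5.25 · 0.28361 / 1 = 1.489
[NH₃] = (1.489)^(1/2) = 1.2202 M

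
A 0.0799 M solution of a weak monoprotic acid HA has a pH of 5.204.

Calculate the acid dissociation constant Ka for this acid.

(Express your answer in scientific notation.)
K_a = 4.89e-10

[H⁺] = 10^(−pH) = 10^(−5.204) = 6.252e-06 M. For HA ⇌ H⁺ + A⁻, Ka = x²/(C − x) = (6.252e-06)²/(0.0799 − 6.252e-06) = 4.89e-10.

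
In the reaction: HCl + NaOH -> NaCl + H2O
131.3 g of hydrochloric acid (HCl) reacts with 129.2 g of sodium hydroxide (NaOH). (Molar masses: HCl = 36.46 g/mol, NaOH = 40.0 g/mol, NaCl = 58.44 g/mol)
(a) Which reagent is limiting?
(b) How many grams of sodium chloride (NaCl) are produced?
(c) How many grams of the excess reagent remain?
(a) NaOH, (b) 188.8 g, (c) 13.53 g

Moles of HCl = 131.3 g ÷ 36.46 g/mol = 3.60121 mol
Moles of NaOH = 129.2 g ÷ 40.0 g/mol = 3.23 mol
Moles ÷ coefficient: HCl: 3.60121/1 = 3.601, NaOH: 3.23/1 = 3.23
(a) NaOH has the smaller value, so NaOH is the limiting reagent.
(b) Moles of NaCl = 3.23 mol NaOH × (1/1) = 3.23 mol; mass = 3.23 mol × 58.44 g/mol = 188.8 g
(c) HCl consumed = 3.23 × (1/1) = 3.23 mol; remaining = 3.60121 − 3.23 = 0.371207 mol; mass = 0.371207 mol × 36.46 g/mol = 13.53 g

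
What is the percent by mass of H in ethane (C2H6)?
Mass of H in formula = 1.008 × 6 = 6.048 g/mol
Molar mass = 30.07 g/mol
% H = (6.048/30.07) × 100% = 20.11%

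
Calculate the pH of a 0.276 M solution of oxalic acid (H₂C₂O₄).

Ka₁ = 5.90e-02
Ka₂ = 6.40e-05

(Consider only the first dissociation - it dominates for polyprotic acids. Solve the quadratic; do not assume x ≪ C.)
pH = 0.99

x² + Ka₁·x − Ka₁·C = 0 with Ka₁ = 5.90e-02, C = 0.276.
x = (−Ka₁ + √(Ka₁² + 4·Ka₁·C))/2 = 1.0147e-01 M, so pH = 0.99.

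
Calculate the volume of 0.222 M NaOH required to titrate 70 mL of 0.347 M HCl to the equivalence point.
V_{base} = 109.4 mL

At equivalence: moles acid = moles base.
moles HCl = 0.347 M × 0.07 L = 0.02429 mol
V_NaOH = 0.02429 mol ÷ 0.222 M = 0.1094 L = 109.4 mL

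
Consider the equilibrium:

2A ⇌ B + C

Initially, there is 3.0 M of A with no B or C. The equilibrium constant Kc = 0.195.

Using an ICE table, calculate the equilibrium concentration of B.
[B] = 0.703 M

ICE: [A] = 3.0 − 2x, [B] = [C] = x.
Kc = x²/(3.0 − 2x)² = 0.195 ⇒ √Kc = x/(3.0 − 2x).
x = √0.195·3.0/(1 + 2√0.195) = 0.44159·3.0/1.8832 = 0.70347.
[B] = x = 0.703 M.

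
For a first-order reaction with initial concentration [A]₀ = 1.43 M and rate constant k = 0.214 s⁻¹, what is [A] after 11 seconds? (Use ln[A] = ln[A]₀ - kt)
0.1358 M

ln[A] = ln[A]₀ - k·t = ln(1.43) - (0.214)·(11) = 0.3577 - 2.3540 = -1.9963
[A] = e^(-1.9963) = 0.1358 M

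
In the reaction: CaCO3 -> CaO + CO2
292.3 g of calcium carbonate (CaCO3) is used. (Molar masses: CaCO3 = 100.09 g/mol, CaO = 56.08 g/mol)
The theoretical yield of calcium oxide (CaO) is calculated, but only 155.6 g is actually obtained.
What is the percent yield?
Moles of CaCO3 = 292.3 g ÷ 100.09 g/mol = 2.92037 mol
Mole ratio: 1 mol CaO / 1 mol CaCO3
Moles of CaO = 2.92037 × (1/1) = 2.92037 mol
Theoretical yield = 2.92037 mol × 56.08 g/mol = 163.77 g
Actual yield = 155.6 g
Percent yield = (155.6 / 163.77) × 100% = 95.0%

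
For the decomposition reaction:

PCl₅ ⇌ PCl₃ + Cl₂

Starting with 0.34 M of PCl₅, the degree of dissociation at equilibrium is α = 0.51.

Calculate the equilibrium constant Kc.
K_c = 0.1805

x = α·[A]₀ = 0.51 × 0.34 = 0.1734 M dissociated.
At eq: [PCl₅] = 0.34 − 0.1734 = 0.1666 M; [PCl₃] = [Cl₂] = x = 0.1734 M.
Kc = [PCl₃][Cl₂]/[PCl₅] = (0.1734)²/0.1666 = 0.1805.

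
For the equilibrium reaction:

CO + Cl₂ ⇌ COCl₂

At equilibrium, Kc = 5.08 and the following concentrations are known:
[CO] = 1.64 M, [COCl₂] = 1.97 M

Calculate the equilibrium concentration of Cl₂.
[Cl₂] = 0.2365 M

Kc = ([COCl₂]) / ([CO] × [Cl₂]) = 5.08
[Cl₂]^1 = (product terms)/(Kc · other reactant terms) = 1.97 / (5.08 · 1.64) = 0.23646
[Cl₂] = 0.2365 M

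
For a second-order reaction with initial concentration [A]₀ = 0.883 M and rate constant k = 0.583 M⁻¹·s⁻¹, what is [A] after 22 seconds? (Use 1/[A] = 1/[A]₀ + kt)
0.0716 M

1/[A] = 1/[A]₀ + k·t = 1/0.883 + (0.583)·(22) = 1.1325 + 12.8260 = 13.9585
[A] = 1/13.9585 = 0.0716 M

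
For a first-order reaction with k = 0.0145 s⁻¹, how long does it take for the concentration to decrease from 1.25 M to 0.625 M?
47.80 s

From ln[A] = ln[A]₀ - k·t: t = ln([A]₀/[A])/k = ln(1.25/0.625)/0.0145 = ln(2.0000)/0.0145 = 0.6931/0.0145 = 47.80 s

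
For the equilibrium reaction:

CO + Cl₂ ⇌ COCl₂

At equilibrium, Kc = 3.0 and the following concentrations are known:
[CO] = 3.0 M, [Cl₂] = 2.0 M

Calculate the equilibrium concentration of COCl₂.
[COCl₂] = 18.0000 M

Kc = ([COCl₂]) / ([CO] × [Cl₂]) = 3.0
[COCl₂]^1 = Kc · (reactant terms)/(other product terms) = 3.0 · 6 / 1 = 18
[COCl₂] = 18.0000 M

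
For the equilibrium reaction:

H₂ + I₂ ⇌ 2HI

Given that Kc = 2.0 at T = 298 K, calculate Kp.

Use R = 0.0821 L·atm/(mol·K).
K_p = 2.0000

Δn = (moles gaseous products) − (moles gaseous reactants) = 0
T = 298 K; RT = 0.0821 × 298 = 24.4658
Kp = Kc·(RT)^Δn = 2.0 × (24.4658)^0 = 2.0 × 1 = 2.0000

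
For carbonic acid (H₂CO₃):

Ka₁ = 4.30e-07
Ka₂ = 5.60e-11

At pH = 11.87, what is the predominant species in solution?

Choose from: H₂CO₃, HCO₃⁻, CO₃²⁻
CO₃²⁻

pKa1 = 6.37, pKa2 = 10.25. Each pKa is the crossover between adjacent species; pH = 11.87 lies in the region where CO₃²⁻ predominates.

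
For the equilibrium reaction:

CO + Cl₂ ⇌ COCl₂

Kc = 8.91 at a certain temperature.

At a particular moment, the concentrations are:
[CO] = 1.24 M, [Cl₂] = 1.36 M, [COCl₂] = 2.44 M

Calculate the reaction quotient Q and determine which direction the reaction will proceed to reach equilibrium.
Q = 1.447, Q < K, reaction proceeds forward (toward products)

Q = ([COCl₂]) / ([CO] × [Cl₂])
  = ((2.44)) / ((1.24)·(1.36)) = 2.44/1.6864 = 1.447
Since Q = 1.447 < Kc = 8.91, the reaction proceeds forward (toward products) to reach equilibrium.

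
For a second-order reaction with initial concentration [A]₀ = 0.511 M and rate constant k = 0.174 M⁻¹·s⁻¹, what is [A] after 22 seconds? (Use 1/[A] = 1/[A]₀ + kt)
0.1729 M

1/[A] = 1/[A]₀ + k·t = 1/0.511 + (0.174)·(22) = 1.9569 + 3.8280 = 5.7849
[A] = 1/5.7849 = 0.1729 M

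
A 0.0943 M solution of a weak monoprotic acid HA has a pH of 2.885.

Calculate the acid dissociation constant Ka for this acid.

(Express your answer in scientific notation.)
K_a = 1.83e-05

[H⁺] = 10^(−pH) = 10^(−2.885) = 1.303e-03 M. For HA ⇌ H⁺ + A⁻, Ka = x²/(C − x) = (1.303e-03)²/(0.0943 − 1.303e-03) = 1.83e-05.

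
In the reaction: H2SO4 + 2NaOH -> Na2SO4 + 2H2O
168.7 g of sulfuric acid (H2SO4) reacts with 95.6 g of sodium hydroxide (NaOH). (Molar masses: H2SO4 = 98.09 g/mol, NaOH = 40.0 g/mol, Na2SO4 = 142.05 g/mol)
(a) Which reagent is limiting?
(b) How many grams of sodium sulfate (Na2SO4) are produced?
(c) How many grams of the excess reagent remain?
(a) NaOH, (b) 169.7 g, (c) 51.48 g

Moles of H2SO4 = 168.7 g ÷ 98.09 g/mol = 1.71985 mol
Moles of NaOH = 95.6 g ÷ 40.0 g/mol = 2.39 mol
Moles ÷ coefficient: H2SO4: 1.71985/1 = 1.72, NaOH: 2.39/2 = 1.195
(a) NaOH has the smaller value, so NaOH is the limiting reagent.
(b) Moles of Na2SO4 = 2.39 mol NaOH × (1/2) = 1.195 mol; mass = 1.195 mol × 142.05 g/mol = 169.7 g
(c) H2SO4 consumed = 2.39 × (1/2) = 1.195 mol; remaining = 1.71985 − 1.195 = 0.524849 mol; mass = 0.524849 mol × 98.09 g/mol = 51.48 g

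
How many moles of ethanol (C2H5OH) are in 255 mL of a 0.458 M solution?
Moles = Molarity × Volume (L)
Moles = 0.458 M × 0.255 L = 0.1168 mol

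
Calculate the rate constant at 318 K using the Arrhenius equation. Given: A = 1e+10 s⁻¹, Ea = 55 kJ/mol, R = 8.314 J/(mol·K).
9.23e+00 s⁻¹

k = A·exp(-Ea/(R·T)) = 1e+10·exp(-55000/(8.314·318)) = 1e+10·exp(-20.8030) = 1e+10·9.2338e-10 = 9.23e+00 s⁻¹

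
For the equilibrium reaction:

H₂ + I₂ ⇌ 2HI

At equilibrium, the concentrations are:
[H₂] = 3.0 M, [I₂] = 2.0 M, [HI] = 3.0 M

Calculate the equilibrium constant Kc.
K_c = 1.5000

Kc = ([HI]^2) / ([H₂] × [I₂])
   = ((3.0)^2) / ((3.0)·(2.0))
   = 9 / 6 = 1.5000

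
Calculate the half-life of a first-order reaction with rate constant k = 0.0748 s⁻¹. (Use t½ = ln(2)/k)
9.27 s

t½ = ln(2)/k = 0.6931/0.0748 = 9.27 s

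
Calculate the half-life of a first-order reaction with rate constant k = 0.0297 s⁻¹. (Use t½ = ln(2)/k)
23.34 s

t½ = ln(2)/k = 0.6931/0.0297 = 23.34 s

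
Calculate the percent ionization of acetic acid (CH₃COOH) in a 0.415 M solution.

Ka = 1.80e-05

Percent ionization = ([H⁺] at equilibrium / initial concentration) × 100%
Percent ionization = 0.656%

Let x = [H⁺]. Ka = x²/(C - x) ⇒ x² + (1.80e-05)x - (1.80e-05)(0.415) = 0. x = 2.7241e-03. Percent = (2.7241e-03/0.415) × 100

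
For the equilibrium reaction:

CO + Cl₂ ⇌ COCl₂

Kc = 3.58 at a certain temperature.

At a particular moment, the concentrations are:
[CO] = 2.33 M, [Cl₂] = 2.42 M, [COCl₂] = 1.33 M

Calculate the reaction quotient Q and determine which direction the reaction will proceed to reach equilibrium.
Q = 0.236, Q < K, reaction proceeds forward (toward products)

Q = ([COCl₂]) / ([CO] × [Cl₂])
  = ((1.33)) / ((2.33)·(2.42)) = 1.33/5.6386 = 0.2359
Since Q = 0.2359 < Kc = 3.58, the reaction proceeds forward (toward products) to reach equilibrium.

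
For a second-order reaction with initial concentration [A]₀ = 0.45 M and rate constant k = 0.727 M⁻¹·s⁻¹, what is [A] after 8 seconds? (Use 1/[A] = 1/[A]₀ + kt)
0.1244 M

1/[A] = 1/[A]₀ + k·t = 1/0.45 + (0.727)·(8) = 2.2222 + 5.8160 = 8.0382
[A] = 1/8.0382 = 0.1244 M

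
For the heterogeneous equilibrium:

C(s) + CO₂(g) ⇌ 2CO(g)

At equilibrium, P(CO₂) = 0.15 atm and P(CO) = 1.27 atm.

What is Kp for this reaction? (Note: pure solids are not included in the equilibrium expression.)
K_p = 10.753

Solid C is excluded.
Kp = P(CO)²/P(CO₂) = (1.27)²/0.15 = 1.613/0.15 = 10.753.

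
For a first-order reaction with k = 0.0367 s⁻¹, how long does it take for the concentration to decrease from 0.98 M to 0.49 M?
18.89 s

From ln[A] = ln[A]₀ - k·t: t = ln([A]₀/[A])/k = ln(0.98/0.49)/0.0367 = ln(2.0000)/0.0367 = 0.6931/0.0367 = 18.89 s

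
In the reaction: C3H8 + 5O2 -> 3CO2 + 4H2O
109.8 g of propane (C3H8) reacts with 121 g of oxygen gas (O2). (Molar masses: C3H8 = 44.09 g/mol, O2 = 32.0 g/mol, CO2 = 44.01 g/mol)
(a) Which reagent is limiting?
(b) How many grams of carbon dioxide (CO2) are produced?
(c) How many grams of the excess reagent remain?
(a) O2, (b) 99.85 g, (c) 76.46 g

Moles of C3H8 = 109.8 g ÷ 44.09 g/mol = 2.49036 mol
Moles of O2 = 121 g ÷ 32.0 g/mol = 3.78125 mol
Moles ÷ coefficient: C3H8: 2.49036/1 = 2.49, O2: 3.78125/5 = 0.7562
(a) O2 has the smaller value, so O2 is the limiting reagent.
(b) Moles of CO2 = 3.78125 mol O2 × (3/5) = 2.26875 mol; mass = 2.26875 mol × 44.01 g/mol = 99.85 g
(c) C3H8 consumed = 3.78125 × (1/5) = 0.75625 mol; remaining = 2.49036 − 0.75625 = 1.73411 mol; mass = 1.73411 mol × 44.09 g/mol = 76.46 g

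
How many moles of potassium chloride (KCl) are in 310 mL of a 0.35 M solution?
Moles = Molarity × Volume (L)
Moles = 0.35 M × 0.31 L = 0.1085 mol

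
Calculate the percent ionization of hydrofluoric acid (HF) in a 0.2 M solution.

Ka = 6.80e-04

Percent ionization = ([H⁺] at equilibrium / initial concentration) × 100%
Percent ionization = 5.66%

Let x = [H⁺]. Ka = x²/(C - x) ⇒ x² + (6.80e-04)x - (6.80e-04)(0.2) = 0. x = 1.1327e-02. Percent = (1.1327e-02/0.2) × 100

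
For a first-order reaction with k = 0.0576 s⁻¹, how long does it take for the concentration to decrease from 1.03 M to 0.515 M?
12.03 s

From ln[A] = ln[A]₀ - k·t: t = ln([A]₀/[A])/k = ln(1.03/0.515)/0.0576 = ln(2.0000)/0.0576 = 0.6931/0.0576 = 12.03 s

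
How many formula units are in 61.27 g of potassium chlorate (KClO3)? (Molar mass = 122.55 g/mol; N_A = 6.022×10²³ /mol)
Moles = 61.27 g ÷ 122.55 g/mol = 0.499959 mol
Formula units = 0.499959 mol × 6.022×10²³ /mol = 3.011e+23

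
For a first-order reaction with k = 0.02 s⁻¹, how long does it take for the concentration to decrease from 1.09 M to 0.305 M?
63.68 s

From ln[A] = ln[A]₀ - k·t: t = ln([A]₀/[A])/k = ln(1.09/0.305)/0.02 = ln(3.5738)/0.02 = 1.2736/0.02 = 63.68 s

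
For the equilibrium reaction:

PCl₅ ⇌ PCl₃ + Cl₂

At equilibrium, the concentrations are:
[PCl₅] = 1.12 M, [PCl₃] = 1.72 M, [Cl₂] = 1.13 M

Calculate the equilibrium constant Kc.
K_c = 1.7354

Kc = ([PCl₃] × [Cl₂]) / ([PCl₅])
   = ((1.72)·(1.13)) / ((1.12))
   = 1.9436 / 1.12 = 1.7354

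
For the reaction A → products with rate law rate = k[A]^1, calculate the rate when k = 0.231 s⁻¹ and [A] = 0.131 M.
0.03026 M/s

rate = k·[A]^1 = 0.231·(0.131)^1 = 0.231·0.131 = 0.03026 M/s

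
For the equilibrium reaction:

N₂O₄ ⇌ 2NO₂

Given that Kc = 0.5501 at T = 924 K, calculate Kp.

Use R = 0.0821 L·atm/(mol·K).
K_p = 41.7308

Δn = (moles gaseous products) − (moles gaseous reactants) = 1
T = 924 K; RT = 0.0821 × 924 = 75.8604
Kp = Kc·(RT)^Δn = 0.5501 × (75.8604)^1 = 0.5501 × 75.8604 = 41.7308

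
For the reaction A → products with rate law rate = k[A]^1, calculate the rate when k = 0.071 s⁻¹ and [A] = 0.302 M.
0.02144 M/s

rate = k·[A]^1 = 0.071·(0.302)^1 = 0.071·0.302 = 0.02144 M/s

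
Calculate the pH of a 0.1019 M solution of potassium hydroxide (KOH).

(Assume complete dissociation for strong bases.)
pH = 13.01

[OH⁻] = 0.1019 M for strong base. pOH = -log[OH⁻] = 0.99, pH = 14 - pOH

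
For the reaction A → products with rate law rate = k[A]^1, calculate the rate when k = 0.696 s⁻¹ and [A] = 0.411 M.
0.2861 M/s

rate = k·[A]^1 = 0.696·(0.411)^1 = 0.696·0.411 = 0.2861 M/s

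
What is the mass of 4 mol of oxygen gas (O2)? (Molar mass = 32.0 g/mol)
Mass = 4 mol × 32.0 g/mol = 128 g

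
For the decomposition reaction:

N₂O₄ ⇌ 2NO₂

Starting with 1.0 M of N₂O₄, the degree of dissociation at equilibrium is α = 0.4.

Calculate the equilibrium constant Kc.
K_c = 1.0667

x = α·[A]₀ = 0.4 × 1.0 = 0.4 M dissociated.
At eq: [N₂O₄] = 1.0 − 0.4 = 0.6 M; [NO₂] = 2x = 0.8 M.
Kc = [NO₂]²/[N₂O₄] = (0.8)²/0.6 = 1.067.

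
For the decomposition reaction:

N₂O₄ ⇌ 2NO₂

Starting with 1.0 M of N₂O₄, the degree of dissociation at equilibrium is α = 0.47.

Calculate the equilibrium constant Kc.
K_c = 1.6672

x = α·[A]₀ = 0.47 × 1.0 = 0.47 M dissociated.
At eq: [N₂O₄] = 1.0 − 0.47 = 0.53 M; [NO₂] = 2x = 0.94 M.
Kc = [NO₂]²/[N₂O₄] = (0.94)²/0.53 = 1.667.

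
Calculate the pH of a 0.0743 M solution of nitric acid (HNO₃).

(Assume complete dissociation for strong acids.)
pH = 1.13

[H⁺] = 0.0743 M for strong acid. pH = -log[H⁺] = -log(0.0743)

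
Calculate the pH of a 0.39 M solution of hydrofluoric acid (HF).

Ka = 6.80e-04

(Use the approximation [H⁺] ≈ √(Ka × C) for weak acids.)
pH = 1.79

[H⁺] = √(Ka × C) = √(6.80e-04 × 0.39) = 1.6285e-02. pH = -log(1.6285e-02)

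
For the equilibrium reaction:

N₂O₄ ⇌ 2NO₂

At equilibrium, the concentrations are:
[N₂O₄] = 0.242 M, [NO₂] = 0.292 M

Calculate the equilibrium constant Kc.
K_c = 0.3523

Kc = ([NO₂]^2) / ([N₂O₄])
   = ((0.292)^2) / ((0.242))
   = 0.085264 / 0.242 = 0.3523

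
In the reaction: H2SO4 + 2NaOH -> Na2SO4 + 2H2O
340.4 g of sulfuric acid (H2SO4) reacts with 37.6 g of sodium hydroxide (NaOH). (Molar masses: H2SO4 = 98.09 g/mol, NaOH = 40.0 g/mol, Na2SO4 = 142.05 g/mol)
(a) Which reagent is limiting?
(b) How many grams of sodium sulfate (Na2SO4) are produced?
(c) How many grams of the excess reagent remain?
(a) NaOH, (b) 66.76 g, (c) 294.3 g

Moles of H2SO4 = 340.4 g ÷ 98.09 g/mol = 3.47028 mol
Moles of NaOH = 37.6 g ÷ 40.0 g/mol = 0.94 mol
Moles ÷ coefficient: H2SO4: 3.47028/1 = 3.47, NaOH: 0.94/2 = 0.47
(a) NaOH has the smaller value, so NaOH is the limiting reagent.
(b) Moles of Na2SO4 = 0.94 mol NaOH × (1/2) = 0.47 mol; mass = 0.47 mol × 142.05 g/mol = 66.76 g
(c) H2SO4 consumed = 0.94 × (1/2) = 0.47 mol; remaining = 3.47028 − 0.47 = 3.00028 mol; mass = 3.00028 mol × 98.09 g/mol = 294.3 g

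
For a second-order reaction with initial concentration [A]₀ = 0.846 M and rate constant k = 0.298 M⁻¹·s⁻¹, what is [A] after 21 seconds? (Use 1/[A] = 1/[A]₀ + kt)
0.1344 M

1/[A] = 1/[A]₀ + k·t = 1/0.846 + (0.298)·(21) = 1.1820 + 6.2580 = 7.4400
[A] = 1/7.4400 = 0.1344 M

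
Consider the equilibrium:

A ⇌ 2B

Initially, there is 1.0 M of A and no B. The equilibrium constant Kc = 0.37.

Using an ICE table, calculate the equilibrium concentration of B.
[B] = 0.523 M

ICE: [A] = 1.0 − x, [B] = 2x.
Kc = (2x)²/(1.0 − x) = 0.37 ⇒ 4x² + 0.37x − 0.37 = 0.
x = (−0.37 + √(0.37² + 4·4·0.37))/(2·4) = (−0.37 + √6.0569)/8 = 0.26138.
[B] = 2x = 0.523 M.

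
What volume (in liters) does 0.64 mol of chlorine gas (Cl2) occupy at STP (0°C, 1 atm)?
At STP, 1 mol of gas occupies 22.4 L
Volume = 0.64 mol × 22.4 L/mol = 14.34 L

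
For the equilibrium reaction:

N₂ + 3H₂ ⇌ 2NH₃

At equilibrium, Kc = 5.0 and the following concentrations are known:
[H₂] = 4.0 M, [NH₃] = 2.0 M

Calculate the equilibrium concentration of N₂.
[N₂] = 0.0125 M

Kc = ([NH₃]^2) / ([N₂] × [H₂]^3) = 5.0
[N₂]^1 = (product terms)/(Kc · other reactant terms) = 4 / (5.0 · 64) = 0.0125
[N₂] = 0.0125 M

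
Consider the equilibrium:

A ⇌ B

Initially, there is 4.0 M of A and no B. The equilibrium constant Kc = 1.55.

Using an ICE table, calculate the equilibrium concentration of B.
[B] = 2.431 M

ICE: [A] = 4.0 − x, [B] = x.
Kc = x/(4.0 − x) = 1.55 ⇒ x = 1.55·4.0/(1 + 1.55) = 6.2/2.55 = 2.431.
[B] = x = 2.431 M.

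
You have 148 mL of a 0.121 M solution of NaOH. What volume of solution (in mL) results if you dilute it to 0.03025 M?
Using M₁V₁ = M₂V₂:
0.121 × 148 = 0.03025 × V₂
V₂ = (0.121 × 148) / 0.03025 = 592 mL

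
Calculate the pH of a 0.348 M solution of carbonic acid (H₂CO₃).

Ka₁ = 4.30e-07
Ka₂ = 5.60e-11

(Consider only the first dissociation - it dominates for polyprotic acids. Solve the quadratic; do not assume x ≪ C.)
pH = 3.41

x² + Ka₁·x − Ka₁·C = 0 with Ka₁ = 4.30e-07, C = 0.348.
x = (−Ka₁ + √(Ka₁² + 4·Ka₁·C))/2 = 3.8662e-04 M, so pH = 3.41.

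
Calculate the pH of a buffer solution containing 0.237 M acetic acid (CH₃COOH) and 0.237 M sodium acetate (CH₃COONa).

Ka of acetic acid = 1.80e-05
pH = 4.74

pKa = -log(1.80e-05) = 4.74. pH = pKa + log([A⁻]/[HA]) = 4.74 + log(0.237/0.237)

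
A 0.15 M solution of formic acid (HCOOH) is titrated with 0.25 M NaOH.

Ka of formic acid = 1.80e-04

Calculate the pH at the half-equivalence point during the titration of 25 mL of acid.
pH = pKa = 3.74

At the half-equivalence point, [HA] = [A⁻], so by Henderson–Hasselbalch pH = pKa + log(1) = pKa.
pKa = −log(1.80e-04) = 3.74.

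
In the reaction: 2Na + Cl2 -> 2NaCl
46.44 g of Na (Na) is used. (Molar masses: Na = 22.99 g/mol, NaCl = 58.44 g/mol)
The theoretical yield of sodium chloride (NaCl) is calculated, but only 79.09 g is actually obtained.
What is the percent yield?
Moles of Na = 46.44 g ÷ 22.99 g/mol = 2.02001 mol
Mole ratio: 2 mol NaCl / 2 mol Na
Moles of NaCl = 2.02001 × (2/2) = 2.02001 mol
Theoretical yield = 2.02001 mol × 58.44 g/mol = 118.05 g
Actual yield = 79.09 g
Percent yield = (79.09 / 118.05) × 100% = 67.0%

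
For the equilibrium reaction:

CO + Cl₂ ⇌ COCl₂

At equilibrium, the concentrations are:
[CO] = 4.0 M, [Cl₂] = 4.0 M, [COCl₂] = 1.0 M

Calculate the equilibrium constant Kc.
K_c = 0.0625

Kc = ([COCl₂]) / ([CO] × [Cl₂])
   = ((1.0)) / ((4.0)·(4.0))
   = 1 / 16 = 0.0625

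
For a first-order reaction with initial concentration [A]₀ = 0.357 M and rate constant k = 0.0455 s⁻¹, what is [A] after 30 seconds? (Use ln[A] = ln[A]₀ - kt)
0.0912 M

ln[A] = ln[A]₀ - k·t = ln(0.357) - (0.0455)·(30) = -1.0300 - 1.3650 = -2.3950
[A] = e^(-2.3950) = 0.0912 M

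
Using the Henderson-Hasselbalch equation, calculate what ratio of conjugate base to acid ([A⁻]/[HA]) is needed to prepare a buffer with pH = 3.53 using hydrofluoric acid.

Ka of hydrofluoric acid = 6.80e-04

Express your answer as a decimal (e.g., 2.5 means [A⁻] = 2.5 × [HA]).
[A⁻]/[HA] = 2.304

pKa = −log(6.80e-04) = 3.1675. pH = pKa + log([A⁻]/[HA]). 3.53 = 3.1675 + log(ratio). log(ratio) = 3.53 − 3.1675 = 0.3625. ratio = 10^(0.3625) = 2.304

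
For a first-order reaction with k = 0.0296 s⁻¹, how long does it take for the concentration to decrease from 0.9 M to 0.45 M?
23.42 s

From ln[A] = ln[A]₀ - k·t: t = ln([A]₀/[A])/k = ln(0.9/0.45)/0.0296 = ln(2.0000)/0.0296 = 0.6931/0.0296 = 23.42 s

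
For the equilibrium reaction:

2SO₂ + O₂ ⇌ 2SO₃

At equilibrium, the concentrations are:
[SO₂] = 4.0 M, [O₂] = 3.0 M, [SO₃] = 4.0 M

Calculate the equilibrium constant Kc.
K_c = 0.3333

Kc = ([SO₃]^2) / ([SO₂]^2 × [O₂])
   = ((4.0)^2) / ((4.0)^2·(3.0))
   = 16 / 48 = 0.3333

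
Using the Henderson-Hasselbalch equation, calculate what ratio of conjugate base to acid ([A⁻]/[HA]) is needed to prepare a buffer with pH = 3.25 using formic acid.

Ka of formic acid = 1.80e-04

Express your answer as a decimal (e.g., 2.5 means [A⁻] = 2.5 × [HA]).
[A⁻]/[HA] = 0.320

pKa = −log(1.80e-04) = 3.7447. pH = pKa + log([A⁻]/[HA]). 3.25 = 3.7447 + log(ratio). log(ratio) = 3.25 − 3.7447 = -0.4947. ratio = 10^(-0.4947) = 0.320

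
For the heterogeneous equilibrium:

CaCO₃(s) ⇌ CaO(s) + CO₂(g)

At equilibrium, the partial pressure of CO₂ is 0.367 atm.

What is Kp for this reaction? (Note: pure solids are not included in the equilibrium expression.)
K_p = 0.367

Solids (CaCO₃, CaO) have activity 1 and are excluded.
Kp = P(CO₂) = 0.367.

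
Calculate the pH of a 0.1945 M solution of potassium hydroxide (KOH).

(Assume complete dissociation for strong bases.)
pH = 13.29

[OH⁻] = 0.1945 M for strong base. pOH = -log[OH⁻] = 0.71, pH = 14 - pOH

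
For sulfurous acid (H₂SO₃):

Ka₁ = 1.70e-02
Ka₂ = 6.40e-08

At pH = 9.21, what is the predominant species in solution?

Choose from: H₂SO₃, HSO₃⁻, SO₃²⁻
SO₃²⁻

pKa1 = 1.77, pKa2 = 7.19. Each pKa is the crossover between adjacent species; pH = 9.21 lies in the region where SO₃²⁻ predominates.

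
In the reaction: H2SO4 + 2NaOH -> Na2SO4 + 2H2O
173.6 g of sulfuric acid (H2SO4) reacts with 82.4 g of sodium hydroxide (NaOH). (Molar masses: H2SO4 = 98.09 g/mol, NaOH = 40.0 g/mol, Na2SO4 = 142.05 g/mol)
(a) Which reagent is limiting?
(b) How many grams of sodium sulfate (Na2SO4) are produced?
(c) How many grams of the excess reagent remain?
(a) NaOH, (b) 146.3 g, (c) 72.57 g

Moles of H2SO4 = 173.6 g ÷ 98.09 g/mol = 1.7698 mol
Moles of NaOH = 82.4 g ÷ 40.0 g/mol = 2.06 mol
Moles ÷ coefficient: H2SO4: 1.7698/1 = 1.77, NaOH: 2.06/2 = 1.03
(a) NaOH has the smaller value, so NaOH is the limiting reagent.
(b) Moles of Na2SO4 = 2.06 mol NaOH × (1/2) = 1.03 mol; mass = 1.03 mol × 142.05 g/mol = 146.3 g
(c) H2SO4 consumed = 2.06 × (1/2) = 1.03 mol; remaining = 1.7698 − 1.03 = 0.739803 mol; mass = 0.739803 mol × 98.09 g/mol = 72.57 g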